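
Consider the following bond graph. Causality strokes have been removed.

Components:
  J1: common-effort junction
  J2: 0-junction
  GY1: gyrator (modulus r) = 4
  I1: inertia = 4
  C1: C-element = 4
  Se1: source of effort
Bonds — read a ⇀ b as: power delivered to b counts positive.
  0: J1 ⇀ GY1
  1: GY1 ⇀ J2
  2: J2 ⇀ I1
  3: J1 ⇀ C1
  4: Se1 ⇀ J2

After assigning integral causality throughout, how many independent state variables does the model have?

bond 4 stroke at J2  (source Se1 imposes e)
bond 1 stroke at GY1  (J2: bond 4 brought effort, rest push out)
bond 2 stroke at I1  (J2: bond 4 brought effort, rest push out)
bond 0 stroke at GY1  (GY GY1: same side as bond 1)
bond 3 stroke at J1  (closing 0-jn rule on J1)

2  (C1, I1 all integral)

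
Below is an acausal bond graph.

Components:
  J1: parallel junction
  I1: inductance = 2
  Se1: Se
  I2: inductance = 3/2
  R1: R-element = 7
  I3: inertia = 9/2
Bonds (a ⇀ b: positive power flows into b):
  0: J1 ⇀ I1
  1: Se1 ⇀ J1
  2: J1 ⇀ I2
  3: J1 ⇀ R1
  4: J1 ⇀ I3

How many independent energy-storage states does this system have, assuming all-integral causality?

3  (I1, I2, I3 all integral)

b1 |J1  (Se1 (Se) sets effort on bond)
b0 |I1  (0-jn J1 has e-setter on 1)
b2 |I2  (J1: bond 1 brought effort, rest push out)
b3 |R1  (J1: bond 1 brought effort, rest push out)
b4 |I3  (J1: bond 1 brought effort, rest push out)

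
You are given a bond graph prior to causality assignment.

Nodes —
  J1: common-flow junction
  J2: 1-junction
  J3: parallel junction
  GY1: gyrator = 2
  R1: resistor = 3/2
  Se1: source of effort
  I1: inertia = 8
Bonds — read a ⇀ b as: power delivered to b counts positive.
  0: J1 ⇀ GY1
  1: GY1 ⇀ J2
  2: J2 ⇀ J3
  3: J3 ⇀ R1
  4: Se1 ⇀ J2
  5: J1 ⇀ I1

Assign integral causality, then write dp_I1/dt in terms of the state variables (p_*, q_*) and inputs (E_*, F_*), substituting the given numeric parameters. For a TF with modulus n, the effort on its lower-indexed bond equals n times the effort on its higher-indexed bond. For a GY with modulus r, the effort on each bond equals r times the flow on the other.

b4 |J2  (Se1 (Se) sets effort on bond)
b5 |I1  (I1 outputs flow p/I1)
b0 |J1  (J1 flow already set via bond 5)
b1 |J2  (through GY1, causality inverts; strokes same side of GY1)
b2 |J3  (J2: last free bond brings flow in)
b3 |R1  (J3: bond 2 brought effort, rest push out)

dp_I1/dt = -4*E_Se1/3 - p_I1/3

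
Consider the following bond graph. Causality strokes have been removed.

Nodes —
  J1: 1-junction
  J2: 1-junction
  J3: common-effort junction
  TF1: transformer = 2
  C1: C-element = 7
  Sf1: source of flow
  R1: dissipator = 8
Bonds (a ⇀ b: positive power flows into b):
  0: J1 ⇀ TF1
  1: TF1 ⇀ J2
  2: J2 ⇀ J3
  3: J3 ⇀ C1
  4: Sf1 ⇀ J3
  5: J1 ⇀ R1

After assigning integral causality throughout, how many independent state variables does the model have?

#4 →Sf1  (source Sf1 imposes f)
#3 →J3  (C1: C, integral causality)
#2 →J2  (J3 effort already set via bond 3)
#1 →TF1  (closing 1-jn rule on J2)
#0 →J1  (TF1 one-in-one-out from 1)
#5 →R1  (only one flow-in slot at J1)

1  (C1 all integral)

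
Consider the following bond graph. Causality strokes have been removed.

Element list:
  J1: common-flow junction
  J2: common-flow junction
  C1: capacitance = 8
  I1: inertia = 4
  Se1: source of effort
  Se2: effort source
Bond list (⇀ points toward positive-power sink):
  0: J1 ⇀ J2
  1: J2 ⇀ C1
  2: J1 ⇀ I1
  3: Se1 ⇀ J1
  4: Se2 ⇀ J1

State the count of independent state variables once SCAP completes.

bond 3 |J1  (source Se1 imposes e)
bond 4 |J1  (source Se2 imposes e)
bond 1 |J2  (prefer integral on C1)
bond 0 |J1  (J2: last free bond brings flow in)
bond 2 |I1  (J1: last free bond brings flow in)

2  (C1, I1 all integral)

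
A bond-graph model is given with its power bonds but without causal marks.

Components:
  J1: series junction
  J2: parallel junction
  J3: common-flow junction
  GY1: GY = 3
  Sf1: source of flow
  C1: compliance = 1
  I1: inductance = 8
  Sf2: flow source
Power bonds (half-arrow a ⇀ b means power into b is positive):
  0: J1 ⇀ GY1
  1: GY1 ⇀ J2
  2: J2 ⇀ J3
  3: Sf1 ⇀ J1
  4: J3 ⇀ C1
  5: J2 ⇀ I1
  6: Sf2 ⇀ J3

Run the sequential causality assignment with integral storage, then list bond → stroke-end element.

bond 3 |Sf1  (source Sf1 imposes f)
bond 6 |Sf2  (Sf2 (Sf) sets flow on bond)
bond 0 |J1  (J1 flow already set via bond 3)
bond 2 |J3  (J3 flow already set via bond 6)
bond 4 |J3  (J3 flow already set via bond 6)
bond 1 |J2  (GY1: gyrator matches bond 0)
bond 5 |I1  (J2: bond 1 brought effort, rest push out)

#0 →J1
#1 →J2
#2 →J3
#3 →Sf1
#4 →J3
#5 →I1
#6 →Sf2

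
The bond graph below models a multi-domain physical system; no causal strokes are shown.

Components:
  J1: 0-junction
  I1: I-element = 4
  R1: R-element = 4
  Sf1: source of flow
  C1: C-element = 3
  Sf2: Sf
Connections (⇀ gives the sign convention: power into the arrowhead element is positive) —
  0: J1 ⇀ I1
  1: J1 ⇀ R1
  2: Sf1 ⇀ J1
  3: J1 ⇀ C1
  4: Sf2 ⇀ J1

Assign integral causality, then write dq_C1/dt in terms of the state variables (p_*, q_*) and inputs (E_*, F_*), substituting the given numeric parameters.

#2 stroke→Sf1  (Sf1 fixes flow; stroke at Sf1)
#4 stroke→Sf2  (source Sf2 imposes f)
#0 stroke→I1  (I1 outputs flow p/I1)
#3 stroke→J1  (C1 integral (e out))
#1 stroke→R1  (common-e at J1 fixed by 3)

dq_C1/dt = F_Sf1 + F_Sf2 - p_I1/4 - q_C1/12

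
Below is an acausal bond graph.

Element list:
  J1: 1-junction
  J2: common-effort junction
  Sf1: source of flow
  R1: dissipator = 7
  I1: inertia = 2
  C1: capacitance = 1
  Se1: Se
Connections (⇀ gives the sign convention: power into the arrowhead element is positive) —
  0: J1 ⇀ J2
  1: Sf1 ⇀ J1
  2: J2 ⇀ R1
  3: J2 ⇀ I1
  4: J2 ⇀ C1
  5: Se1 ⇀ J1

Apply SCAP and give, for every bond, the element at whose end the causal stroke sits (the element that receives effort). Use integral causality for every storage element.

bond 0 stroke at J1
bond 1 stroke at Sf1
bond 2 stroke at R1
bond 3 stroke at I1
bond 4 stroke at J2
bond 5 stroke at J1

bond 1 →Sf1  (Sf1 (Sf) sets flow on bond)
bond 5 →J1  (Se1 fixes effort; stroke away)
bond 0 →J1  (1-jn J1 has f-setter on 1)
bond 3 →I1  (I1: I, integral causality)
bond 4 →J2  (C1 outputs effort q/C1)
bond 2 →R1  (J2: bond 4 brought effort, rest push out)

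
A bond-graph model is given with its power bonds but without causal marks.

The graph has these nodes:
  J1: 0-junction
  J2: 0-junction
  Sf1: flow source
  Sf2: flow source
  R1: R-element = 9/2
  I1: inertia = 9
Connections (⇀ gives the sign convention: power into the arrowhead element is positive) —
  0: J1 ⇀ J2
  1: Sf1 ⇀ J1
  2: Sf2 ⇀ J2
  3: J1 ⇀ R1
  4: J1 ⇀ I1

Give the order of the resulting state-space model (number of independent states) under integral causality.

1  (I1 all integral)

β1 |Sf1  (Sf1 (Sf) sets flow on bond)
β2 |Sf2  (source Sf2 imposes f)
β0 |J2  (J2 needs exactly one e-in)
β4 |I1  (prefer integral on I1)
β3 |J1  (J1: last free bond brings effort in)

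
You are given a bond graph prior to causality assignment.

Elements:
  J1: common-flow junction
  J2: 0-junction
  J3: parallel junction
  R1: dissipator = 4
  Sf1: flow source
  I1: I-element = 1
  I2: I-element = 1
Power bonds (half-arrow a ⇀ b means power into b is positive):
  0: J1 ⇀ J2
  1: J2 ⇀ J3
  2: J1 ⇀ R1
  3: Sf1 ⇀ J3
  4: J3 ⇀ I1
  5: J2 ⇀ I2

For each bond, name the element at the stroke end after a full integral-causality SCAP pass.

b3 |Sf1  (Sf1 fixes flow; stroke at Sf1)
b4 |I1  (I1 outputs flow p/I1)
b1 |J3  (closing 0-jn rule on J3)
b5 |I2  (I2 outputs flow p/I2)
b0 |J2  (J2: last free bond brings effort in)
b2 |J1  (J1 flow already set via bond 0)

β0 stroke→J2
β1 stroke→J3
β2 stroke→J1
β3 stroke→Sf1
β4 stroke→I1
β5 stroke→I2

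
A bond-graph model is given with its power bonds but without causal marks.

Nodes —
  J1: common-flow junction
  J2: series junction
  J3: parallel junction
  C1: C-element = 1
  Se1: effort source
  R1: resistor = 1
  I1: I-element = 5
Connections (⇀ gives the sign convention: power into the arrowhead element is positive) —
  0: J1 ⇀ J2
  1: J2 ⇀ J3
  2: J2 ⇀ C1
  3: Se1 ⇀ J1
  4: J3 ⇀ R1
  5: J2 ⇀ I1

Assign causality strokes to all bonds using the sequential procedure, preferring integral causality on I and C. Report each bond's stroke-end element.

b0 →J2
b1 →J2
b2 →J2
b3 →J1
b4 →J3
b5 →I1

b3 stroke at J1  (source Se1 imposes e)
b0 stroke at J2  (J1 needs exactly one f-in)
b2 stroke at J2  (C1 outputs effort q/C1)
b5 stroke at I1  (I1: I, integral causality)
b1 stroke at J2  (J2: bond 5 brought flow, rest push out)
b4 stroke at J3  (only one effort-in slot at J3)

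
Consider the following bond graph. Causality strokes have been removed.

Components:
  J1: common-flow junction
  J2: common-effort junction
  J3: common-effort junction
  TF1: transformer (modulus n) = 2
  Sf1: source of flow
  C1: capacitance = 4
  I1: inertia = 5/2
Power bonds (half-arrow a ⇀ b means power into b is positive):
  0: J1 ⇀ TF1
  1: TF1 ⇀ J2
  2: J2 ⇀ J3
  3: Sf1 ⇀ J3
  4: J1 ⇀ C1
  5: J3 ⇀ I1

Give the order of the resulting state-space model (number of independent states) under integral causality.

2  (C1, I1 all integral)

β3 stroke→Sf1  (Sf1 (Sf) sets flow on bond)
β4 stroke→J1  (prefer integral on C1)
β0 stroke→TF1  (only one flow-in slot at J1)
β1 stroke→J2  (TF TF1: opposite of bond 0)
β2 stroke→J3  (0-jn J2 has e-setter on 1)
β5 stroke→I1  (common-e at J3 fixed by 2)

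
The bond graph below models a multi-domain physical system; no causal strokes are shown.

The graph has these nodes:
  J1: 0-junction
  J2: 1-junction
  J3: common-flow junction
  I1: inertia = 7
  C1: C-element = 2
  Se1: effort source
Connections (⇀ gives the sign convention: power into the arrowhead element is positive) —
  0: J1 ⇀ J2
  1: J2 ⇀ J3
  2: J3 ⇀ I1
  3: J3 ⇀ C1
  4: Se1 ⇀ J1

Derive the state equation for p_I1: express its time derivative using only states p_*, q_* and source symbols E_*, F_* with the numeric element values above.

b4 →J1  (Se1: effort source, stroke at far end)
b0 →J2  (J1 effort already set via bond 4)
b1 →J3  (J2: last free bond brings flow in)
b2 →I1  (I1: I, integral causality)
b3 →J3  (J3: bond 2 brought flow, rest push out)

dp_I1/dt = E_Se1 - q_C1/2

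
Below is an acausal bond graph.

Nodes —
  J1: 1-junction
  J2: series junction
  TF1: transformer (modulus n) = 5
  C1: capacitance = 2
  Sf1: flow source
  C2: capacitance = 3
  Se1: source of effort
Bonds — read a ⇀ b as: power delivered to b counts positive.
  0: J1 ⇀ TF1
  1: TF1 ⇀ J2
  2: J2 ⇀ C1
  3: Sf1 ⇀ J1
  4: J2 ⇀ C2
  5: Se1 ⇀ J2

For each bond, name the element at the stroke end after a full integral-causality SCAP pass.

#0 |J1
#1 |TF1
#2 |J2
#3 |Sf1
#4 |J2
#5 |J2

β3 →Sf1  (Sf1: flow source, stroke at near end)
β5 →J2  (source Se1 imposes e)
β0 →J1  (J1: bond 3 brought flow, rest push out)
β1 →TF1  (TF1: transformer flips bond 0)
β2 →J2  (J2 flow already set via bond 1)
β4 →J2  (1-jn J2 has f-setter on 1)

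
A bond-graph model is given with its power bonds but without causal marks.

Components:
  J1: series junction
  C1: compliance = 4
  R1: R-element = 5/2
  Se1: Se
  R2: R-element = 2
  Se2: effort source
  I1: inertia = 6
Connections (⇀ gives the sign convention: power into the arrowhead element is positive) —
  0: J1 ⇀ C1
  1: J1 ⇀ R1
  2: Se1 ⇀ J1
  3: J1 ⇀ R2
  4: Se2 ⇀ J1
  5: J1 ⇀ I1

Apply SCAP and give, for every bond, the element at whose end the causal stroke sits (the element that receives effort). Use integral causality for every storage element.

#2 stroke at J1  (Se1 fixes effort; stroke away)
#4 stroke at J1  (Se2 (Se) sets effort on bond)
#0 stroke at J1  (C1 outputs effort q/C1)
#5 stroke at I1  (I1 outputs flow p/I1)
#1 stroke at J1  (J1: bond 5 brought flow, rest push out)
#3 stroke at J1  (common-f at J1 fixed by 5)

bond 0 stroke at J1
bond 1 stroke at J1
bond 2 stroke at J1
bond 3 stroke at J1
bond 4 stroke at J1
bond 5 stroke at I1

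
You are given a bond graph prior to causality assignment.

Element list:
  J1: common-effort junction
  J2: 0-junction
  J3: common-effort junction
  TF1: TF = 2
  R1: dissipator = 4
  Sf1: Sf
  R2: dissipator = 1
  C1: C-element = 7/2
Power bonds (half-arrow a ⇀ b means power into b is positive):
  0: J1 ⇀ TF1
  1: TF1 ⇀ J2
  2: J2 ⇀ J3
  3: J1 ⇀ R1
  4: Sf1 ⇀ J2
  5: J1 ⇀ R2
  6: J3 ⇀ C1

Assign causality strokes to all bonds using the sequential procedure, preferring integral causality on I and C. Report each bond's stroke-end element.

bond 4 →Sf1  (Sf1 fixes flow; stroke at Sf1)
bond 6 →J3  (C1: C, integral causality)
bond 2 →J2  (J3 effort already set via bond 6)
bond 1 →TF1  (J2: bond 2 brought effort, rest push out)
bond 0 →J1  (TF TF1: opposite of bond 1)
bond 3 →R1  (J1 effort already set via bond 0)
bond 5 →R2  (J1: bond 0 brought effort, rest push out)

b0 →J1
b1 →TF1
b2 →J2
b3 →R1
b4 →Sf1
b5 →R2
b6 →J3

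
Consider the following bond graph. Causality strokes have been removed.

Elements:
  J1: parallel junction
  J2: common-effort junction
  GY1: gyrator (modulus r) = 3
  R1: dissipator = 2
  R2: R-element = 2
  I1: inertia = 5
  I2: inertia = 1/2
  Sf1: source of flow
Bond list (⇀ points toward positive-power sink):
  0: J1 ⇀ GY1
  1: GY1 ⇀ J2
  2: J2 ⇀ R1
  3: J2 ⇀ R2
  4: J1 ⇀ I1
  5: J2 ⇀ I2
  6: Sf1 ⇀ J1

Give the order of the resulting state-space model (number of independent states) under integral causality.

β6 stroke at Sf1  (source Sf1 imposes f)
β4 stroke at I1  (I1 outputs flow p/I1)
β0 stroke at J1  (closing 0-jn rule on J1)
β1 stroke at J2  (GY1: gyrator matches bond 0)
β2 stroke at R1  (J2 effort already set via bond 1)
β3 stroke at R2  (J2: bond 1 brought effort, rest push out)
β5 stroke at I2  (J2: bond 1 brought effort, rest push out)

2  (I1, I2 all integral)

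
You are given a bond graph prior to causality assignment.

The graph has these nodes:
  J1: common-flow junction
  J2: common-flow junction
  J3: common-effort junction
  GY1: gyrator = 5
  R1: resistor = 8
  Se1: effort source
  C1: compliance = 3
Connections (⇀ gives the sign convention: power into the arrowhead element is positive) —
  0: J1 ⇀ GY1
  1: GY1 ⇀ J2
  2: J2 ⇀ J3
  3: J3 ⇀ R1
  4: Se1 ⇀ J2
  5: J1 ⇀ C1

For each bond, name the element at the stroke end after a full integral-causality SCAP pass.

b0 →GY1
b1 →GY1
b2 →J2
b3 →J3
b4 →J2
b5 →J1

β4 stroke→J2  (Se1: effort source, stroke at far end)
β5 stroke→J1  (C1 integral (e out))
β0 stroke→GY1  (only one flow-in slot at J1)
β1 stroke→GY1  (GY1: gyrator matches bond 0)
β2 stroke→J2  (common-f at J2 fixed by 1)
β3 stroke→J3  (closing 0-jn rule on J3)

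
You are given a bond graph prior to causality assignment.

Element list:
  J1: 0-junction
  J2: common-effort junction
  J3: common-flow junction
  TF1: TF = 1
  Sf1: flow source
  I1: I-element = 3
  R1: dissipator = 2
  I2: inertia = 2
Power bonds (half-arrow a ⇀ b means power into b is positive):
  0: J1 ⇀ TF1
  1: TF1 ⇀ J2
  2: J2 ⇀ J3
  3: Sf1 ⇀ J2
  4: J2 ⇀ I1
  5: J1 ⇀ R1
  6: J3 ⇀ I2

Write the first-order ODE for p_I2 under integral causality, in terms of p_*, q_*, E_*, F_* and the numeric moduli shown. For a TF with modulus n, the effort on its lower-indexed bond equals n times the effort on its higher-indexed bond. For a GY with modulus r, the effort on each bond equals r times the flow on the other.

dp_I2/dt = 2*F_Sf1 - 2*p_I1/3 - p_I2

b3 stroke→Sf1  (Sf1: flow source, stroke at near end)
b4 stroke→I1  (I1: I, integral causality)
b6 stroke→I2  (I2 integral (f out))
b2 stroke→J3  (J3 flow already set via bond 6)
b1 stroke→J2  (closing 0-jn rule on J2)
b0 stroke→TF1  (TF TF1: opposite of bond 1)
b5 stroke→J1  (J1: last free bond brings effort in)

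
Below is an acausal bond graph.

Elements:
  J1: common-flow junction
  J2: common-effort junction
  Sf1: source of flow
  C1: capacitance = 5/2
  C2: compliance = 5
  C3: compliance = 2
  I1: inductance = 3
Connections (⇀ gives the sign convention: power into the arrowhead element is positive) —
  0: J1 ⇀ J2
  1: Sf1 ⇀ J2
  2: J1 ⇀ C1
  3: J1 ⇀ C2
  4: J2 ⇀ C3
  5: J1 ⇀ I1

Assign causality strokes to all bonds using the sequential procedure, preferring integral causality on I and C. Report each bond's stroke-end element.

b0 stroke→J1
b1 stroke→Sf1
b2 stroke→J1
b3 stroke→J1
b4 stroke→J2
b5 stroke→I1

bond 1 →Sf1  (source Sf1 imposes f)
bond 2 →J1  (C1 integral (e out))
bond 3 →J1  (C2 integral (e out))
bond 4 →J2  (C3: C, integral causality)
bond 0 →J1  (common-e at J2 fixed by 4)
bond 5 →I1  (closing 1-jn rule on J1)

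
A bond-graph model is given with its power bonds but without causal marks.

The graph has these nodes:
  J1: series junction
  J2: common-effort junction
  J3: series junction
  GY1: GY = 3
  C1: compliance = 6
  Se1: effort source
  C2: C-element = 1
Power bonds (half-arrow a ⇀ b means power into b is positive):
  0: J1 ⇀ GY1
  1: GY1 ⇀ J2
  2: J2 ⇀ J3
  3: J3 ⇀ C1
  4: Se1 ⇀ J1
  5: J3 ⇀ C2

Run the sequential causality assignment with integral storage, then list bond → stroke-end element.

b0 |GY1
b1 |GY1
b2 |J2
b3 |J3
b4 |J1
b5 |J3

bond 4 stroke→J1  (source Se1 imposes e)
bond 0 stroke→GY1  (only one flow-in slot at J1)
bond 1 stroke→GY1  (GY1: gyrator matches bond 0)
bond 2 stroke→J2  (only one effort-in slot at J2)
bond 3 stroke→J3  (common-f at J3 fixed by 2)
bond 5 stroke→J3  (1-jn J3 has f-setter on 2)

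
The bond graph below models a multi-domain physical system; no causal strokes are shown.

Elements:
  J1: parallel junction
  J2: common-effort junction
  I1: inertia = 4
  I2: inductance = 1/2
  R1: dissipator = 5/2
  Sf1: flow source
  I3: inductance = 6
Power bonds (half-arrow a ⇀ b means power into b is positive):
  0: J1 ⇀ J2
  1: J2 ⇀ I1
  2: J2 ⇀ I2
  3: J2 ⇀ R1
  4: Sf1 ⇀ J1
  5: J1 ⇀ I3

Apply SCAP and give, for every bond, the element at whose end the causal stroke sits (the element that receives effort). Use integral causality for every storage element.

b4 →Sf1  (source Sf1 imposes f)
b1 →I1  (prefer integral on I1)
b2 →I2  (prefer integral on I2)
b5 →I3  (I3: I, integral causality)
b0 →J1  (J1: last free bond brings effort in)
b3 →J2  (closing 0-jn rule on J2)

b0 →J1
b1 →I1
b2 →I2
b3 →J2
b4 →Sf1
b5 →I3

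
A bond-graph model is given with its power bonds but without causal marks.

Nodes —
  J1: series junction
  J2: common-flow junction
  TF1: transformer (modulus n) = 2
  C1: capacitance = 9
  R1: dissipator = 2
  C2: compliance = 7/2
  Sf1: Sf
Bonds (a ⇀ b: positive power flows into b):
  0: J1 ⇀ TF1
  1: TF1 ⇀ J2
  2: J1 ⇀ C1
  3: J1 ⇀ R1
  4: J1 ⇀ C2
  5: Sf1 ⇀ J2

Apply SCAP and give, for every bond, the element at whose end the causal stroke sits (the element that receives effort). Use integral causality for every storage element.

β0 stroke at TF1
β1 stroke at J2
β2 stroke at J1
β3 stroke at J1
β4 stroke at J1
β5 stroke at Sf1

β5 stroke at Sf1  (source Sf1 imposes f)
β1 stroke at J2  (common-f at J2 fixed by 5)
β0 stroke at TF1  (through TF1, causality passes straight; one stroke at TF1)
β2 stroke at J1  (common-f at J1 fixed by 0)
β3 stroke at J1  (1-jn J1 has f-setter on 0)
β4 stroke at J1  (1-jn J1 has f-setter on 0)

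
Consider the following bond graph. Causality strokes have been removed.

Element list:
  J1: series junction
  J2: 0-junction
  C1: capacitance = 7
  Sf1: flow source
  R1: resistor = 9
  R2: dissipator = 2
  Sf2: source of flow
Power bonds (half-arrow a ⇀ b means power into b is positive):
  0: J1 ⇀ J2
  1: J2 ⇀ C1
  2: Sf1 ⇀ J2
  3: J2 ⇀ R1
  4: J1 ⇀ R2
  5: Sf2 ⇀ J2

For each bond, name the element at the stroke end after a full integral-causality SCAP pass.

bond 0 |J1
bond 1 |J2
bond 2 |Sf1
bond 3 |R1
bond 4 |R2
bond 5 |Sf2

bond 2 stroke→Sf1  (Sf1: flow source, stroke at near end)
bond 5 stroke→Sf2  (Sf2: flow source, stroke at near end)
bond 1 stroke→J2  (C1 integral (e out))
bond 0 stroke→J1  (J2: bond 1 brought effort, rest push out)
bond 3 stroke→R1  (0-jn J2 has e-setter on 1)
bond 4 stroke→R2  (only one flow-in slot at J1)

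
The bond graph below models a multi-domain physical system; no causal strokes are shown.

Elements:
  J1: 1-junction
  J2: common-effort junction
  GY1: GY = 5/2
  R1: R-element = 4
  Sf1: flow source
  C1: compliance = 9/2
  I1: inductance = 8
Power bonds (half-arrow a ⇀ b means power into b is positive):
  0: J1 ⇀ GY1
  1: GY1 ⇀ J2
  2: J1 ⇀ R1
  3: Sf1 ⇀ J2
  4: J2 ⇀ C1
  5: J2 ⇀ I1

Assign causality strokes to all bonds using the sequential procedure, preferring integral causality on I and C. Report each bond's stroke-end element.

b3 stroke at Sf1  (Sf1: flow source, stroke at near end)
b4 stroke at J2  (C1 outputs effort q/C1)
b1 stroke at GY1  (J2 effort already set via bond 4)
b5 stroke at I1  (J2 effort already set via bond 4)
b0 stroke at GY1  (through GY1, causality inverts; strokes same side of GY1)
b2 stroke at J1  (1-jn J1 has f-setter on 0)

bond 0 stroke at GY1
bond 1 stroke at GY1
bond 2 stroke at J1
bond 3 stroke at Sf1
bond 4 stroke at J2
bond 5 stroke at I1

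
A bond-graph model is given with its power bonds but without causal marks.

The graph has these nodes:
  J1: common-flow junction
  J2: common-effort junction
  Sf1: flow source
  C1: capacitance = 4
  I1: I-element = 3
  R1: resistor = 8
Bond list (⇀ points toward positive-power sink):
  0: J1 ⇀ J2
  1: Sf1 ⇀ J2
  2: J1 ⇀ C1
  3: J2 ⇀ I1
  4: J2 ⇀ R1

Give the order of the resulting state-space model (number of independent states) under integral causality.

2  (C1, I1 all integral)

b1 |Sf1  (Sf1 (Sf) sets flow on bond)
b2 |J1  (C1 integral (e out))
b0 |J2  (only one flow-in slot at J1)
b3 |I1  (J2: bond 0 brought effort, rest push out)
b4 |R1  (common-e at J2 fixed by 0)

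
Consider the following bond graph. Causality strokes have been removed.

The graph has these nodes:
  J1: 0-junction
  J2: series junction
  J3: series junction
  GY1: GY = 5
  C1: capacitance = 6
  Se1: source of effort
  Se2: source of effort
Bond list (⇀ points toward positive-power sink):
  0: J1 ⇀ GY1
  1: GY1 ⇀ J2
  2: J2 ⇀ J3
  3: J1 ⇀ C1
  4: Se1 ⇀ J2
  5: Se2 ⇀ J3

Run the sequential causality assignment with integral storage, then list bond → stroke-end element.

b4 |J2  (Se1 (Se) sets effort on bond)
b5 |J3  (Se2 (Se) sets effort on bond)
b2 |J2  (J3 needs exactly one f-in)
b1 |GY1  (J2 needs exactly one f-in)
b0 |GY1  (GY GY1: same side as bond 1)
b3 |J1  (J1 needs exactly one e-in)

bond 0 |GY1
bond 1 |GY1
bond 2 |J2
bond 3 |J1
bond 4 |J2
bond 5 |J3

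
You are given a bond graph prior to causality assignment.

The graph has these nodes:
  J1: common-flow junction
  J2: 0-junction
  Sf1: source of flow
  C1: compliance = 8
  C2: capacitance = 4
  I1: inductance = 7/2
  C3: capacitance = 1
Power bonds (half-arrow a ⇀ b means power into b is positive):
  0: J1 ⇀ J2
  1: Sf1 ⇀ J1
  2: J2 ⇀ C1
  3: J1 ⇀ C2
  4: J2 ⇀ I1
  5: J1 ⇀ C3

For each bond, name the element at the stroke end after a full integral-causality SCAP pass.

β1 →Sf1  (Sf1 (Sf) sets flow on bond)
β0 →J1  (J1 flow already set via bond 1)
β3 →J1  (1-jn J1 has f-setter on 1)
β5 →J1  (1-jn J1 has f-setter on 1)
β2 →J2  (C1 integral (e out))
β4 →I1  (J2 effort already set via bond 2)

b0 stroke at J1
b1 stroke at Sf1
b2 stroke at J2
b3 stroke at J1
b4 stroke at I1
b5 stroke at J1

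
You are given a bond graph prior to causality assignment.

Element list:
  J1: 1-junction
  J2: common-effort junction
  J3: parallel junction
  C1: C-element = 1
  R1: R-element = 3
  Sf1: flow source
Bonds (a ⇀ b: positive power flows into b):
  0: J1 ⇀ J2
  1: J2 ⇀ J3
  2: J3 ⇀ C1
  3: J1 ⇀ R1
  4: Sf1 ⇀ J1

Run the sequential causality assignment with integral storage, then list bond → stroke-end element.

β0 stroke at J1
β1 stroke at J2
β2 stroke at J3
β3 stroke at J1
β4 stroke at Sf1

b4 stroke→Sf1  (Sf1: flow source, stroke at near end)
b0 stroke→J1  (1-jn J1 has f-setter on 4)
b3 stroke→J1  (J1: bond 4 brought flow, rest push out)
b1 stroke→J2  (J2: last free bond brings effort in)
b2 stroke→J3  (J3 needs exactly one e-in)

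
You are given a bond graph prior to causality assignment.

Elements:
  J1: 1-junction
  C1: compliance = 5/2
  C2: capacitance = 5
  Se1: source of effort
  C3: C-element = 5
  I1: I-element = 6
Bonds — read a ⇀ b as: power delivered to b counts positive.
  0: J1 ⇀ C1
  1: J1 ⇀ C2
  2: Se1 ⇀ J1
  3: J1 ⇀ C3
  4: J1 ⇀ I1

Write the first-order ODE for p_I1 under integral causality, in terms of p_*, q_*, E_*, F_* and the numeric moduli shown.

β2 →J1  (Se1 (Se) sets effort on bond)
β0 →J1  (C1 integral (e out))
β1 →J1  (C2 integral (e out))
β3 →J1  (prefer integral on C3)
β4 →I1  (J1 needs exactly one f-in)

dp_I1/dt = E_Se1 - 2*q_C1/5 - q_C2/5 - q_C3/5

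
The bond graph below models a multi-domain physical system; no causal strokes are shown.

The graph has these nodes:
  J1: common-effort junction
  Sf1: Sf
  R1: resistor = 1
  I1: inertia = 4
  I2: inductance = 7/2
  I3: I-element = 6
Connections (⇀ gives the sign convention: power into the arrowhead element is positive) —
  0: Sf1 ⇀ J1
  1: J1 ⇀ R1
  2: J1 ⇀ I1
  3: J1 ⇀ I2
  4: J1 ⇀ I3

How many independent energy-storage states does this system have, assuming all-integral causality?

b0 stroke at Sf1  (Sf1 (Sf) sets flow on bond)
b2 stroke at I1  (I1 integral (f out))
b3 stroke at I2  (I2: I, integral causality)
b4 stroke at I3  (I3 outputs flow p/I3)
b1 stroke at J1  (closing 0-jn rule on J1)

3  (I1, I2, I3 all integral)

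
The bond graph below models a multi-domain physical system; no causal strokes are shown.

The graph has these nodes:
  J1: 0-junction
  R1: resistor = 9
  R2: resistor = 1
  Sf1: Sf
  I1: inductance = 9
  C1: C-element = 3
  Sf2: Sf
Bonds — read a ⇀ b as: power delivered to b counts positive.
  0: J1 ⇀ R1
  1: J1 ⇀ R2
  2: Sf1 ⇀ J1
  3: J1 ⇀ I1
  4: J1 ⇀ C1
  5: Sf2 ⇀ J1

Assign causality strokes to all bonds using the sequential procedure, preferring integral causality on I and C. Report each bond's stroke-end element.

#0 stroke→R1
#1 stroke→R2
#2 stroke→Sf1
#3 stroke→I1
#4 stroke→J1
#5 stroke→Sf2

β2 |Sf1  (Sf1 (Sf) sets flow on bond)
β5 |Sf2  (Sf2 fixes flow; stroke at Sf2)
β3 |I1  (I1: I, integral causality)
β4 |J1  (C1 outputs effort q/C1)
β0 |R1  (J1 effort already set via bond 4)
β1 |R2  (common-e at J1 fixed by 4)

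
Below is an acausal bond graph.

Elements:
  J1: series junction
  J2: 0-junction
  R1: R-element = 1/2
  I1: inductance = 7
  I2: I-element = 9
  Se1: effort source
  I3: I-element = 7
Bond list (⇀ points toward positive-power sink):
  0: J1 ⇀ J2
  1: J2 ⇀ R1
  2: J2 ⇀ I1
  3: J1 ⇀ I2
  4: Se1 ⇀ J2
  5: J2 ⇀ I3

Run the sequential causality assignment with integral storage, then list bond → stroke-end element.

#4 |J2  (Se1 (Se) sets effort on bond)
#0 |J1  (common-e at J2 fixed by 4)
#1 |R1  (J2 effort already set via bond 4)
#2 |I1  (J2 effort already set via bond 4)
#5 |I3  (0-jn J2 has e-setter on 4)
#3 |I2  (J1: last free bond brings flow in)

β0 stroke at J1
β1 stroke at R1
β2 stroke at I1
β3 stroke at I2
β4 stroke at J2
β5 stroke at I3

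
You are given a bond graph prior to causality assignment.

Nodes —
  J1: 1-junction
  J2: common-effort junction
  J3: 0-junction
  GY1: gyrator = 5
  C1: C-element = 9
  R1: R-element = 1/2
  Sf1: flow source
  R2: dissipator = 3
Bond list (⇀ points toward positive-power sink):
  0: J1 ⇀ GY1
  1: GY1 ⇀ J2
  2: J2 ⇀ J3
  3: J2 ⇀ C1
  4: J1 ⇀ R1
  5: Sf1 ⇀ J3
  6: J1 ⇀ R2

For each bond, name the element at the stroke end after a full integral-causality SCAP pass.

bond 5 →Sf1  (Sf1: flow source, stroke at near end)
bond 2 →J3  (closing 0-jn rule on J3)
bond 3 →J2  (C1 outputs effort q/C1)
bond 1 →GY1  (0-jn J2 has e-setter on 3)
bond 0 →GY1  (GY1 both-in/both-out from 1)
bond 4 →J1  (J1 flow already set via bond 0)
bond 6 →J1  (J1 flow already set via bond 0)

bond 0 |GY1
bond 1 |GY1
bond 2 |J3
bond 3 |J2
bond 4 |J1
bond 5 |Sf1
bond 6 |J1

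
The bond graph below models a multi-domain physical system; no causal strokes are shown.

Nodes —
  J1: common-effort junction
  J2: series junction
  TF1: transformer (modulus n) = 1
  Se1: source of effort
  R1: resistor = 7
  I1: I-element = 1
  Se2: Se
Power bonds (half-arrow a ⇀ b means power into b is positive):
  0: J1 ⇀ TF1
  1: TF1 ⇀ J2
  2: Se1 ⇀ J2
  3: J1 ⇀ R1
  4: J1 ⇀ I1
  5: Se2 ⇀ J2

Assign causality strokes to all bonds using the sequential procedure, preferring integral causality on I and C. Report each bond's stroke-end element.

#2 |J2  (Se1: effort source, stroke at far end)
#5 |J2  (Se2: effort source, stroke at far end)
#1 |TF1  (J2 needs exactly one f-in)
#0 |J1  (TF1 one-in-one-out from 1)
#3 |R1  (common-e at J1 fixed by 0)
#4 |I1  (J1 effort already set via bond 0)

#0 →J1
#1 →TF1
#2 →J2
#3 →R1
#4 →I1
#5 →J2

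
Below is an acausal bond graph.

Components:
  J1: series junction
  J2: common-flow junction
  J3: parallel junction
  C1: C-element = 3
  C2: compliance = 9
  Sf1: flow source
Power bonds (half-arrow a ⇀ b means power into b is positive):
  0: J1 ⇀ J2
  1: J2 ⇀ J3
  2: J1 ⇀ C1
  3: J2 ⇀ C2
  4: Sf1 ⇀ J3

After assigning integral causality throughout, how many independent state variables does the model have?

#4 |Sf1  (Sf1 (Sf) sets flow on bond)
#1 |J3  (closing 0-jn rule on J3)
#0 |J2  (1-jn J2 has f-setter on 1)
#3 |J2  (1-jn J2 has f-setter on 1)
#2 |J1  (1-jn J1 has f-setter on 0)

2  (C1, C2 all integral)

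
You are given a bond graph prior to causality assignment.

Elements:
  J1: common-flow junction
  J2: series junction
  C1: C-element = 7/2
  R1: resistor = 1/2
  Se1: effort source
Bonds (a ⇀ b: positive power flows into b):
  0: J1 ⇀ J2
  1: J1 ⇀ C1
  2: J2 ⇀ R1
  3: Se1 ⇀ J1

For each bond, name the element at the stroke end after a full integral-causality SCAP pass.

#3 stroke→J1  (Se1 (Se) sets effort on bond)
#1 stroke→J1  (C1 outputs effort q/C1)
#0 stroke→J2  (closing 1-jn rule on J1)
#2 stroke→R1  (only one flow-in slot at J2)

β0 |J2
β1 |J1
β2 |R1
β3 |J1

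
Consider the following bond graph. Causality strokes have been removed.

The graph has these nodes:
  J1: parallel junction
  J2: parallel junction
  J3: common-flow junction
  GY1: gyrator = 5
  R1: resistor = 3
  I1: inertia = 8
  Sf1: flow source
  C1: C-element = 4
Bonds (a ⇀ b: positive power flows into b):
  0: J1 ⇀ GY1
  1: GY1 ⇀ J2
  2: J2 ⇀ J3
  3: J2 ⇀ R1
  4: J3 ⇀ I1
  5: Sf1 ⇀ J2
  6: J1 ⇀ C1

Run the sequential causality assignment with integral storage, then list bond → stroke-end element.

b0 stroke→GY1
b1 stroke→GY1
b2 stroke→J3
b3 stroke→J2
b4 stroke→I1
b5 stroke→Sf1
b6 stroke→J1

#5 stroke at Sf1  (Sf1 (Sf) sets flow on bond)
#4 stroke at I1  (I1: I, integral causality)
#2 stroke at J3  (1-jn J3 has f-setter on 4)
#6 stroke at J1  (C1 outputs effort q/C1)
#0 stroke at GY1  (J1 effort already set via bond 6)
#1 stroke at GY1  (GY GY1: same side as bond 0)
#3 stroke at J2  (only one effort-in slot at J2)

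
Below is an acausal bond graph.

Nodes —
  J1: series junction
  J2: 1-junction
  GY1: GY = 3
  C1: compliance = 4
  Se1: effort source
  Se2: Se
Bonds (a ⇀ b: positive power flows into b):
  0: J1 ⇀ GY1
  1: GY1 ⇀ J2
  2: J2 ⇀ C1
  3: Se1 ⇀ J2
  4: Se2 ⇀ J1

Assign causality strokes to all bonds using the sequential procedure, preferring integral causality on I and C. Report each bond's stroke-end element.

b0 →GY1
b1 →GY1
b2 →J2
b3 →J2
b4 →J1

#3 stroke at J2  (Se1 (Se) sets effort on bond)
#4 stroke at J1  (Se2: effort source, stroke at far end)
#0 stroke at GY1  (J1 needs exactly one f-in)
#1 stroke at GY1  (GY1: gyrator matches bond 0)
#2 stroke at J2  (common-f at J2 fixed by 1)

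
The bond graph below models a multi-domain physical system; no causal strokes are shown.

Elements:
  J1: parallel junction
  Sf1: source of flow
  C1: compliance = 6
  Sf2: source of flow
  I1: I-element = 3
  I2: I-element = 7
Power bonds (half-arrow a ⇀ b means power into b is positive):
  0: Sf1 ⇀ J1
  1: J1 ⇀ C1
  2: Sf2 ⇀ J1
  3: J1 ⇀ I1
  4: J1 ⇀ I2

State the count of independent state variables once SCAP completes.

β0 |Sf1  (Sf1: flow source, stroke at near end)
β2 |Sf2  (Sf2 fixes flow; stroke at Sf2)
β1 |J1  (C1: C, integral causality)
β3 |I1  (J1 effort already set via bond 1)
β4 |I2  (common-e at J1 fixed by 1)

3  (C1, I1, I2 all integral)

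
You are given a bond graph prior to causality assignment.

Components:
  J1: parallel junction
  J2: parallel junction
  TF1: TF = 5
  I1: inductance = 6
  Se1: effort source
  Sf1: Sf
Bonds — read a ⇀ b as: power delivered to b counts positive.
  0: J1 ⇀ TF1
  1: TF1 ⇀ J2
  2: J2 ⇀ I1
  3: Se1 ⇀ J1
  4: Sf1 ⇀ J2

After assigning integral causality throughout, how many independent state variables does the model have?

1  (I1 all integral)

#3 |J1  (Se1 (Se) sets effort on bond)
#4 |Sf1  (Sf1 (Sf) sets flow on bond)
#0 |TF1  (common-e at J1 fixed by 3)
#1 |J2  (TF1 one-in-one-out from 0)
#2 |I1  (common-e at J2 fixed by 1)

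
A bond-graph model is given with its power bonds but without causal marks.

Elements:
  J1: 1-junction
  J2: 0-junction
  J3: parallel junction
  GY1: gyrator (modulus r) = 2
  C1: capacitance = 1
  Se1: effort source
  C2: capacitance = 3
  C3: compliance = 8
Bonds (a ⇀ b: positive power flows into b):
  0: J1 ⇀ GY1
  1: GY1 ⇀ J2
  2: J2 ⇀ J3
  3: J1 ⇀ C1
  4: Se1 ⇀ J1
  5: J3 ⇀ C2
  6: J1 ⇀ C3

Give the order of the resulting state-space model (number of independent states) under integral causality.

#4 →J1  (source Se1 imposes e)
#3 →J1  (C1: C, integral causality)
#5 →J3  (C2: C, integral causality)
#2 →J2  (common-e at J3 fixed by 5)
#1 →GY1  (J2: bond 2 brought effort, rest push out)
#0 →GY1  (GY GY1: same side as bond 1)
#6 →J1  (common-f at J1 fixed by 0)

3  (C1, C2, C3 all integral)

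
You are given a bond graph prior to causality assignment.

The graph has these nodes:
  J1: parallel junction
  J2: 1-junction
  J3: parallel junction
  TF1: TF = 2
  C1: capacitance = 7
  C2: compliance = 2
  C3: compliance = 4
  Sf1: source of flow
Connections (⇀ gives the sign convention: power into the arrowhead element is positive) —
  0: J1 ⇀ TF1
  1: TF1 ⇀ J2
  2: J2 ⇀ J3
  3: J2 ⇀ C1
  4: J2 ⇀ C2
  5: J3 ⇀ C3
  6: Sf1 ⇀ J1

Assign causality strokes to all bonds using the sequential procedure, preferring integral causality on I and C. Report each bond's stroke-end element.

β0 |J1
β1 |TF1
β2 |J2
β3 |J2
β4 |J2
β5 |J3
β6 |Sf1

b6 stroke→Sf1  (source Sf1 imposes f)
b0 stroke→J1  (J1 needs exactly one e-in)
b1 stroke→TF1  (through TF1, causality passes straight; one stroke at TF1)
b2 stroke→J2  (1-jn J2 has f-setter on 1)
b3 stroke→J2  (common-f at J2 fixed by 1)
b4 stroke→J2  (common-f at J2 fixed by 1)
b5 stroke→J3  (J3: last free bond brings effort in)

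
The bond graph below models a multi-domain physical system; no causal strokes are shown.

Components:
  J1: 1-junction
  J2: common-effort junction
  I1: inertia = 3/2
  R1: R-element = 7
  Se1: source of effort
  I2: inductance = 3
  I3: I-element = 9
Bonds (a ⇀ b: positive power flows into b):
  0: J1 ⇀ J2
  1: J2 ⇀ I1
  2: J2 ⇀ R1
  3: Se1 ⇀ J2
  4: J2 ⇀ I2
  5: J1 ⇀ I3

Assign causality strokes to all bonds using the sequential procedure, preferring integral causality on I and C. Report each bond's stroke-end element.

bond 0 |J1
bond 1 |I1
bond 2 |R1
bond 3 |J2
bond 4 |I2
bond 5 |I3

#3 →J2  (Se1 (Se) sets effort on bond)
#0 →J1  (J2 effort already set via bond 3)
#1 →I1  (common-e at J2 fixed by 3)
#2 →R1  (0-jn J2 has e-setter on 3)
#4 →I2  (0-jn J2 has e-setter on 3)
#5 →I3  (J1 needs exactly one f-in)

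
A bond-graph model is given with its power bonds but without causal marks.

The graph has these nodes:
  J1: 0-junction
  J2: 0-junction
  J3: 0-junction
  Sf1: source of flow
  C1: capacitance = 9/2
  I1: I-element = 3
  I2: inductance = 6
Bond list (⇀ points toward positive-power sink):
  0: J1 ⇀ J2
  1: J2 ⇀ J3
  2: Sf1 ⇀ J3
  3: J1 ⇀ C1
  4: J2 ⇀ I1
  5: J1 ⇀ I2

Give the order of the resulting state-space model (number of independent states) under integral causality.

#2 →Sf1  (Sf1 fixes flow; stroke at Sf1)
#1 →J3  (closing 0-jn rule on J3)
#3 →J1  (C1 integral (e out))
#0 →J2  (J1 effort already set via bond 3)
#5 →I2  (common-e at J1 fixed by 3)
#4 →I1  (0-jn J2 has e-setter on 0)

3  (C1, I1, I2 all integral)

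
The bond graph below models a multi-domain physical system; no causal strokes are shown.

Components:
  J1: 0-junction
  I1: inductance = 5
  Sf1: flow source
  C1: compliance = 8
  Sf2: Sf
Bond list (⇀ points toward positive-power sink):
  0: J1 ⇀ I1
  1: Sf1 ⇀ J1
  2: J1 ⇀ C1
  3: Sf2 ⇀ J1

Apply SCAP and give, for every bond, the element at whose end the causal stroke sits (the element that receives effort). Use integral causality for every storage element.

b1 →Sf1  (Sf1: flow source, stroke at near end)
b3 →Sf2  (Sf2 fixes flow; stroke at Sf2)
b0 →I1  (I1: I, integral causality)
b2 →J1  (J1: last free bond brings effort in)

#0 →I1
#1 →Sf1
#2 →J1
#3 →Sf2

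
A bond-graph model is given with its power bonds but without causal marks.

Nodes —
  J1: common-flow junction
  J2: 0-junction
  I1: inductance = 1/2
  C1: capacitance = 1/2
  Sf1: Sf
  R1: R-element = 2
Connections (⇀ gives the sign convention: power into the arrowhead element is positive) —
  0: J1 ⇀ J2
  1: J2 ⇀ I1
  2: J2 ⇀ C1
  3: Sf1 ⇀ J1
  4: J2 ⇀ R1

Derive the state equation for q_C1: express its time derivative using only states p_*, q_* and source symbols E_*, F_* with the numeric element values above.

#3 →Sf1  (source Sf1 imposes f)
#0 →J1  (1-jn J1 has f-setter on 3)
#1 →I1  (I1 outputs flow p/I1)
#2 →J2  (prefer integral on C1)
#4 →R1  (J2: bond 2 brought effort, rest push out)

dq_C1/dt = F_Sf1 - 2*p_I1 - q_C1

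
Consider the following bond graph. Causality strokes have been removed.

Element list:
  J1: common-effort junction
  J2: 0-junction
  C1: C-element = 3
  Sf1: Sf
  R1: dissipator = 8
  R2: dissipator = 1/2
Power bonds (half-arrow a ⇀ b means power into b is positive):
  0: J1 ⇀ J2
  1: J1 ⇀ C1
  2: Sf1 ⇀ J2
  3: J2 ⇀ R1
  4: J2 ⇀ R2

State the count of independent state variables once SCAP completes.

β2 →Sf1  (source Sf1 imposes f)
β1 →J1  (C1: C, integral causality)
β0 →J2  (J1 effort already set via bond 1)
β3 →R1  (J2: bond 0 brought effort, rest push out)
β4 →R2  (common-e at J2 fixed by 0)

1  (C1 all integral)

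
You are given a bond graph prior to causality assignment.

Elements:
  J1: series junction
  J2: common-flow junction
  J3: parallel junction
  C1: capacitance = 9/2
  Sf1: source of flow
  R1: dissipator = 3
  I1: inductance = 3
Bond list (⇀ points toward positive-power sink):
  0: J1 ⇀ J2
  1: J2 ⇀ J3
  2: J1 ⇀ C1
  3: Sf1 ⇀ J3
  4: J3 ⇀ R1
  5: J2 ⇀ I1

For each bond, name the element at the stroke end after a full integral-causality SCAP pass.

b0 →J2
b1 →J2
b2 →J1
b3 →Sf1
b4 →J3
b5 →I1

β3 →Sf1  (Sf1 fixes flow; stroke at Sf1)
β2 →J1  (prefer integral on C1)
β0 →J2  (closing 1-jn rule on J1)
β5 →I1  (I1: I, integral causality)
β1 →J2  (common-f at J2 fixed by 5)
β4 →J3  (closing 0-jn rule on J3)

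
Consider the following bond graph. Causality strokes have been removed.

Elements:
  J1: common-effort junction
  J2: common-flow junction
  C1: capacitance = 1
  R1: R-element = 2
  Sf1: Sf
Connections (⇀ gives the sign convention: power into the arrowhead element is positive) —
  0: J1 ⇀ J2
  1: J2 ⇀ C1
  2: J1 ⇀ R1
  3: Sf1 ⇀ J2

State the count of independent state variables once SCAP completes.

1  (C1 all integral)

bond 3 stroke→Sf1  (Sf1 fixes flow; stroke at Sf1)
bond 0 stroke→J2  (1-jn J2 has f-setter on 3)
bond 1 stroke→J2  (J2: bond 3 brought flow, rest push out)
bond 2 stroke→J1  (only one effort-in slot at J1)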